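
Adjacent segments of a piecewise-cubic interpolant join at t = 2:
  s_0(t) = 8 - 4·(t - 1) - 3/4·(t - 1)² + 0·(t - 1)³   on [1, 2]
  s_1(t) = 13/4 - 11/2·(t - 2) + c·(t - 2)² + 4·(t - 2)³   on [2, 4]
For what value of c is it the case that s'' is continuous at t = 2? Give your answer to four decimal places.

-0.7500

s_0''(t) = -3/2 + 0·(t - 1), so s_0''(2) = -3/2. On the right, s_1''(2) = 2c, so c = -3/4.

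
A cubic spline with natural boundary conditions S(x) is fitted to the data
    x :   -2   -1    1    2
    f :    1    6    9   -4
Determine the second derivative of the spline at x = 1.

-15

Put M_i = S'' at the i-th knot. Here h = (1, 2, 1) and Δ = (5, 3/2, -13), so the interior equations h_(i-1)·M_(i-1) + 2(h_(i-1)+h_i)·M_i + h_i·M_(i+1) = 6(Δ_i − Δ_(i-1)) read
  1·M_0 + 6·M_1 + 2·M_2 = 6(Δ_1 - Δ_0) = -21
  2·M_1 + 6·M_2 + 1·M_3 = 6(Δ_2 - Δ_1) = -87
Natural end conditions: M_0 = M_3 = 0.
Solving: M_0 = 0, M_1 = 3/2, M_2 = -15, M_3 = 0.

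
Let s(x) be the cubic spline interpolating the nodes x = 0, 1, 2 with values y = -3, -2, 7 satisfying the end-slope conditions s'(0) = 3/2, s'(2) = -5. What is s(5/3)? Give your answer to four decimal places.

6.0278

With M_i denoting the second derivative at x_i, h_i = 1, 1, and Δ_i = (y_(i+1) − y_i)/h_i = 1, 9:
  1·M_0 + 4·M_1 + 1·M_2 = 6(Δ_1 - Δ_0) = 48
Clamped end conditions give two more equations: 2h_0·M_0 + h_0·M_1 = 6(Δ_0 - s'(0)) = -3 and h_1·M_1 + 2h_1·M_2 = 6(s'(2) - Δ_1) = -84.
Solving: M_0 = -67/4, M_1 = 61/2, M_2 = -229/4.
On [1, 2], s(x) = -2 + 67/8·(x - 1) + 61/4·(x - 1)² - 117/8·(x - 1)³.
With (x - 1) = 2/3: s(5/3) = 217/36.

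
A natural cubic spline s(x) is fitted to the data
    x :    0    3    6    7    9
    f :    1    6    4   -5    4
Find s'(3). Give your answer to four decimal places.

2.6176

Write M_i for s''(x_i). With h_i = 3, 3, 1, 2 and divided differences Δ_i = 5/3, -2/3, -9, 9/2, the continuity of s' gives the tridiagonal system
  3·M_0 + 12·M_1 + 3·M_2 = 6(Δ_1 - Δ_0) = -14
  3·M_1 + 8·M_2 + 1·M_3 = 6(Δ_2 - Δ_1) = -50
  1·M_2 + 6·M_3 + 2·M_4 = 6(Δ_3 - Δ_2) = 81
Natural end conditions: M_0 = M_4 = 0.
Solving: M_0 = 0, M_1 = 97/102, M_2 = -144/17, M_3 = 507/34, M_4 = 0.
On [3, 6], s'(x) = b_1 + 2c_1·(x - 3) + 3d_1·(x - 3)² with b_1 = Δ_1 - h_1(2M_1 + M_2)/6 = 89/34, c_1 = M_1/2 = 97/204, d_1 = (M_2 - M_1)/(6h_1) = -961/1836. So s'(3) = 89/34.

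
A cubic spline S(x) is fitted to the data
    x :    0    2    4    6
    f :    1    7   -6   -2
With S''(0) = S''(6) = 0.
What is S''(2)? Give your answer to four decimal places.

-9.3000

Put M_i = S'' at the i-th knot. Here h = (2, 2, 2) and Δ = (3, -13/2, 2), so the interior equations h_(i-1)·M_(i-1) + 2(h_(i-1)+h_i)·M_i + h_i·M_(i+1) = 6(Δ_i − Δ_(i-1)) read
  2·M_0 + 8·M_1 + 2·M_2 = 6(Δ_1 - Δ_0) = -57
  2·M_1 + 8·M_2 + 2·M_3 = 6(Δ_2 - Δ_1) = 51
Natural end conditions: M_0 = M_3 = 0.
Solving: M_0 = 0, M_1 = -93/10, M_2 = 87/10, M_3 = 0.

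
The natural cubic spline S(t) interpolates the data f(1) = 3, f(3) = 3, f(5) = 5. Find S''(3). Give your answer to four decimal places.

Write m_i for S''(x_i). With h_i = 2, 2 and divided differences Δ_i = 0, 1, the continuity of S' gives the tridiagonal system
  2·m_0 + 8·m_1 + 2·m_2 = 6(Δ_1 - Δ_0) = 6
Natural end conditions: m_0 = m_2 = 0.
Solving: m_0 = 0, m_1 = 3/4, m_2 = 0.

0.7500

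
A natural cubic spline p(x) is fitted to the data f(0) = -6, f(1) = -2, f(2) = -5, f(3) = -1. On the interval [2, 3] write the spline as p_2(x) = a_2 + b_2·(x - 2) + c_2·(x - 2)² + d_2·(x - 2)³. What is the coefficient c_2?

7

Write M_i for p''(x_i). With h_i = 1, 1, 1 and divided differences Δ_i = 4, -3, 4, the continuity of p' gives the tridiagonal system
  1·M_0 + 4·M_1 + 1·M_2 = 6(Δ_1 - Δ_0) = -42
  1·M_1 + 4·M_2 + 1·M_3 = 6(Δ_2 - Δ_1) = 42
Natural end conditions: M_0 = M_3 = 0.
Hence M_0 = 0, M_1 = -14, M_2 = 14, M_3 = 0.
On [2, 3], with p_2(x) = a_2 + b_2·(x - 2) + c_2·(x - 2)² + d_2·(x - 2)³: c_2 = M_2/2 = 7, d_2 = (M_3 - M_2)/(6h_2) = -7/3, b_2 = Δ_2 - h_2(2M_2 + M_3)/6 = -2/3.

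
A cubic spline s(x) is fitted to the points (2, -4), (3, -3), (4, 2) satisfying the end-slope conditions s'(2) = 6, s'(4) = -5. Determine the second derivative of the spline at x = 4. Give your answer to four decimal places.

-41.5000

Write M_i for s''(x_i). With h_i = 1, 1 and divided differences Δ_i = 1, 5, the continuity of s' gives the tridiagonal system
  1·M_0 + 4·M_1 + 1·M_2 = 6(Δ_1 - Δ_0) = 24
Clamped end conditions give two more equations: 2h_0·M_0 + h_0·M_1 = 6(Δ_0 - s'(2)) = -30 and h_1·M_1 + 2h_1·M_2 = 6(s'(4) - Δ_1) = -60.
Solving the tridiagonal system: M_0 = -53/2, M_1 = 23, M_2 = -83/2.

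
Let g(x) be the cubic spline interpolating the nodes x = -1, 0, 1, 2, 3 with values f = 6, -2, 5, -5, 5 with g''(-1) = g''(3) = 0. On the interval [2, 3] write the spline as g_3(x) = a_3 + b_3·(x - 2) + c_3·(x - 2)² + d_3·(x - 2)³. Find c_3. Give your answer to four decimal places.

20.5179

With M_i denoting the second derivative at x_i, h_i = 1, 1, 1, 1, and Δ_i = (y_(i+1) − y_i)/h_i = -8, 7, -10, 10:
  1·M_0 + 4·M_1 + 1·M_2 = 6(Δ_1 - Δ_0) = 90
  1·M_1 + 4·M_2 + 1·M_3 = 6(Δ_2 - Δ_1) = -102
  1·M_2 + 4·M_3 + 1·M_4 = 6(Δ_3 - Δ_2) = 120
Natural end conditions: M_0 = M_4 = 0.
Hence M_0 = 0, M_1 = 939/28, M_2 = -309/7, M_3 = 1149/28, M_4 = 0.
On [2, 3], with g_3(x) = a_3 + b_3·(x - 2) + c_3·(x - 2)² + d_3·(x - 2)³: c_3 = M_3/2 = 1149/56, d_3 = (M_4 - M_3)/(6h_3) = -383/56, b_3 = Δ_3 - h_3(2M_3 + M_4)/6 = -103/28.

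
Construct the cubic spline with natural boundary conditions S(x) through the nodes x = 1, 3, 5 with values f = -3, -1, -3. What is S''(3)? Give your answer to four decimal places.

-1.5000

Put m_i = S'' at the i-th knot. Here h = (2, 2) and Δ = (1, -1), so the interior equations h_(i-1)·m_(i-1) + 2(h_(i-1)+h_i)·m_i + h_i·m_(i+1) = 6(Δ_i − Δ_(i-1)) read
  2·m_0 + 8·m_1 + 2·m_2 = 6(Δ_1 - Δ_0) = -12
Natural end conditions: m_0 = m_2 = 0.
Hence m_0 = 0, m_1 = -3/2, m_2 = 0.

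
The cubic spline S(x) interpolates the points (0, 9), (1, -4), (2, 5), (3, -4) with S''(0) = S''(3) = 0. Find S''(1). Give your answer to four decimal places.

42.4000

With σ_i denoting the second derivative at x_i, h_i = 1, 1, 1, and Δ_i = (y_(i+1) − y_i)/h_i = -13, 9, -9:
  1·σ_0 + 4·σ_1 + 1·σ_2 = 6(Δ_1 - Δ_0) = 132
  1·σ_1 + 4·σ_2 + 1·σ_3 = 6(Δ_2 - Δ_1) = -108
Natural end conditions: σ_0 = σ_3 = 0.
Hence σ_0 = 0, σ_1 = 212/5, σ_2 = -188/5, σ_3 = 0.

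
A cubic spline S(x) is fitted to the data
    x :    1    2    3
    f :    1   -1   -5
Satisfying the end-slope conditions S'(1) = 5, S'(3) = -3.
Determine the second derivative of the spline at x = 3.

2

Let σ_i = S''(x_i). Step sizes h_i = 1, 1; slopes of the chords Δ_i = (y_(i+1) - y_i)/h_i = -2, -4.
  1·σ_0 + 4·σ_1 + 1·σ_2 = 6(Δ_1 - Δ_0) = -12
Clamped end conditions give two more equations: 2h_0·σ_0 + h_0·σ_1 = 6(Δ_0 - S'(1)) = -42 and h_1·σ_1 + 2h_1·σ_2 = 6(S'(3) - Δ_1) = 6.
Forward elimination and back-substitution give σ_0 = -22, σ_1 = 2, σ_2 = 2.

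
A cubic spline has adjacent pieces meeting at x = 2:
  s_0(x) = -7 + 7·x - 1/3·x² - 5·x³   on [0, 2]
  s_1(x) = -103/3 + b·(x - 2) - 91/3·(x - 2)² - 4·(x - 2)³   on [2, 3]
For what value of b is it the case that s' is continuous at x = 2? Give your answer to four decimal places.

s_0'(x) = 7 - 2/3·x - 15·x², so s_0'(2) = -163/3. On the right, s_1'(2) = b, so b = -163/3.

-54.3333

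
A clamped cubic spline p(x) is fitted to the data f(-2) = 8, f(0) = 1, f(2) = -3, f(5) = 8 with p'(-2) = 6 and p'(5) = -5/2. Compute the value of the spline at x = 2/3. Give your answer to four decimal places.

-2.3253

Let m_i = p''(x_i). Step sizes h_i = 2, 2, 3; slopes of the chords Δ_i = (y_(i+1) - y_i)/h_i = -7/2, -2, 11/3.
  2·m_0 + 8·m_1 + 2·m_2 = 6(Δ_1 - Δ_0) = 9
  2·m_1 + 10·m_2 + 3·m_3 = 6(Δ_2 - Δ_1) = 34
Clamped end conditions give two more equations: 2h_0·m_0 + h_0·m_1 = 6(Δ_0 - p'(-2)) = -57 and h_2·m_2 + 2h_2·m_3 = 6(p'(5) - Δ_2) = -37.
Forward elimination and back-substitution give m_0 = -1197/74, m_1 = 285/74, m_2 = 195/37, m_3 = -977/111.
On [0, 2], p(x) = 1 - 234/37·x + 285/148·x² + 35/296·x³.
With x = 2/3: p(2/3) = -2323/999.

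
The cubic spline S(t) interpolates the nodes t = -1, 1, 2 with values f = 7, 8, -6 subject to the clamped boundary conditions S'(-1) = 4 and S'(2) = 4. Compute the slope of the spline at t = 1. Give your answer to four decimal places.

With σ_i denoting the second derivative at x_i, h_i = 2, 1, and Δ_i = (y_(i+1) − y_i)/h_i = 1/2, -14:
  2·σ_0 + 6·σ_1 + 1·σ_2 = 6(Δ_1 - Δ_0) = -87
Clamped end conditions give two more equations: 2h_0·σ_0 + h_0·σ_1 = 6(Δ_0 - S'(-1)) = -21 and h_1·σ_1 + 2h_1·σ_2 = 6(S'(2) - Δ_1) = 108.
Forward elimination and back-substitution give σ_0 = 37/4, σ_1 = -29, σ_2 = 137/2.
On [1, 2], S'(t) = b_1 + 2c_1·(t - 1) + 3d_1·(t - 1)² with b_1 = Δ_1 - h_1(2σ_1 + σ_2)/6 = -63/4, c_1 = σ_1/2 = -29/2, d_1 = (σ_2 - σ_1)/(6h_1) = 65/4. So S'(1) = -63/4.

-15.7500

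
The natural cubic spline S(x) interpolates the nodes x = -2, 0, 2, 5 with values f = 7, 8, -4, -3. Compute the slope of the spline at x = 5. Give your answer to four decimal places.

Write M_i for S''(x_i). With h_i = 2, 2, 3 and divided differences Δ_i = 1/2, -6, 1/3, the continuity of S' gives the tridiagonal system
  2·M_0 + 8·M_1 + 2·M_2 = 6(Δ_1 - Δ_0) = -39
  2·M_1 + 10·M_2 + 3·M_3 = 6(Δ_2 - Δ_1) = 38
Natural end conditions: M_0 = M_3 = 0.
Forward elimination and back-substitution give M_0 = 0, M_1 = -233/38, M_2 = 191/38, M_3 = 0.
On [2, 5], S'(x) = b_2 + 2c_2·(x - 2) + 3d_2·(x - 2)² with b_2 = Δ_2 - h_2(2M_2 + M_3)/6 = -535/114, c_2 = M_2/2 = 191/76, d_2 = (M_3 - M_2)/(6h_2) = -191/684. So S'(5) = 649/228.

2.8465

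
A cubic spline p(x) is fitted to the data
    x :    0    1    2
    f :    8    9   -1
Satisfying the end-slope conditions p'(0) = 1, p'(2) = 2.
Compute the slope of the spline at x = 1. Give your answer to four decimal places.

-7.5000

Write m_i for p''(x_i). With h_i = 1, 1 and divided differences Δ_i = 1, -10, the continuity of p' gives the tridiagonal system
  1·m_0 + 4·m_1 + 1·m_2 = 6(Δ_1 - Δ_0) = -66
Clamped end conditions give two more equations: 2h_0·m_0 + h_0·m_1 = 6(Δ_0 - p'(0)) = 0 and h_1·m_1 + 2h_1·m_2 = 6(p'(2) - Δ_1) = 72.
Hence m_0 = 17, m_1 = -34, m_2 = 53.
On [1, 2], p'(x) = b_1 + 2c_1·(x - 1) + 3d_1·(x - 1)² with b_1 = Δ_1 - h_1(2m_1 + m_2)/6 = -15/2, c_1 = m_1/2 = -17, d_1 = (m_2 - m_1)/(6h_1) = 29/2. So p'(1) = -15/2.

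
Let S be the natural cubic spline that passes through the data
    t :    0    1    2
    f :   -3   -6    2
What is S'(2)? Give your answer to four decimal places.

Put σ_i = S'' at the i-th knot. Here h = (1, 1) and Δ = (-3, 8), so the interior equations h_(i-1)·σ_(i-1) + 2(h_(i-1)+h_i)·σ_i + h_i·σ_(i+1) = 6(Δ_i − Δ_(i-1)) read
  1·σ_0 + 4·σ_1 + 1·σ_2 = 6(Δ_1 - Δ_0) = 66
Natural end conditions: σ_0 = σ_2 = 0.
Solving: σ_0 = 0, σ_1 = 33/2, σ_2 = 0.
On [1, 2], S'(t) = b_1 + 2c_1·(t - 1) + 3d_1·(t - 1)² with b_1 = Δ_1 - h_1(2σ_1 + σ_2)/6 = 5/2, c_1 = σ_1/2 = 33/4, d_1 = (σ_2 - σ_1)/(6h_1) = -11/4. So S'(2) = 43/4.

10.7500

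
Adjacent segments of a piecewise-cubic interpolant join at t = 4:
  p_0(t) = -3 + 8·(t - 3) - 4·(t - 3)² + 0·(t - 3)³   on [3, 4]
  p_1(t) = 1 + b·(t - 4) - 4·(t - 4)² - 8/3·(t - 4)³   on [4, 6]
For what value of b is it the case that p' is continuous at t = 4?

p_0'(t) = 8 - 8·(t - 3) + 0·(t - 3)², so p_0'(4) = 0. On the right, p_1'(4) = b, so b = 0.

0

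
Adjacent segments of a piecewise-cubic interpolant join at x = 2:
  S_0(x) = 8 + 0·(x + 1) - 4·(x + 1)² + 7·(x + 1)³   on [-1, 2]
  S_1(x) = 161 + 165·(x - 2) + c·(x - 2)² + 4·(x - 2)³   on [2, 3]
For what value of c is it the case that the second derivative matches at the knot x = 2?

59

S_0''(x) = -8 + 42·(x + 1), so S_0''(2) = 118. On the right, S_1''(2) = 2c, so c = 59.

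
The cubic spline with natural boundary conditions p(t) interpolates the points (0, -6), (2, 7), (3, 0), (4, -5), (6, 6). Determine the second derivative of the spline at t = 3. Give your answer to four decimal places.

4.0909

Put M_i = p'' at the i-th knot. Here h = (2, 1, 1, 2) and Δ = (13/2, -7, -5, 11/2), so the interior equations h_(i-1)·M_(i-1) + 2(h_(i-1)+h_i)·M_i + h_i·M_(i+1) = 6(Δ_i − Δ_(i-1)) read
  2·M_0 + 6·M_1 + 1·M_2 = 6(Δ_1 - Δ_0) = -81
  1·M_1 + 4·M_2 + 1·M_3 = 6(Δ_2 - Δ_1) = 12
  1·M_2 + 6·M_3 + 2·M_4 = 6(Δ_3 - Δ_2) = 63
Natural end conditions: M_0 = M_4 = 0.
Solving: M_0 = 0, M_1 = -156/11, M_2 = 45/11, M_3 = 108/11, M_4 = 0.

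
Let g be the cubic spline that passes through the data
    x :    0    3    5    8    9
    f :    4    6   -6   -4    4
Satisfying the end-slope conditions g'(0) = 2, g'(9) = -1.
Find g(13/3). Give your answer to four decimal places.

-1.6464

With σ_i denoting the second derivative at x_i, h_i = 3, 2, 3, 1, and Δ_i = (y_(i+1) − y_i)/h_i = 2/3, -6, 2/3, 8:
  3·σ_0 + 10·σ_1 + 2·σ_2 = 6(Δ_1 - Δ_0) = -40
  2·σ_1 + 10·σ_2 + 3·σ_3 = 6(Δ_2 - Δ_1) = 40
  3·σ_2 + 8·σ_3 + 1·σ_4 = 6(Δ_3 - Δ_2) = 44
Clamped end conditions give two more equations: 2h_0·σ_0 + h_0·σ_1 = 6(Δ_0 - g'(0)) = -8 and h_3·σ_3 + 2h_3·σ_4 = 6(g'(9) - Δ_3) = -54.
Hence σ_0 = 63/59, σ_1 = -850/177, σ_2 = 853/354, σ_3 = 1505/177, σ_4 = -11063/354.
On [3, 5], g(x) = 6 - 425/118·(x - 3) - 425/177·(x - 3)² + 851/1416·(x - 3)³.
With (x - 3) = 4/3: g(13/3) = -7868/4779.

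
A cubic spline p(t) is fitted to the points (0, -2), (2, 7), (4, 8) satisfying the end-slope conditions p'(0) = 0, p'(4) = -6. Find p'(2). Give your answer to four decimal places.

Put M_i = p'' at the i-th knot. Here h = (2, 2) and Δ = (9/2, 1/2), so the interior equations h_(i-1)·M_(i-1) + 2(h_(i-1)+h_i)·M_i + h_i·M_(i+1) = 6(Δ_i − Δ_(i-1)) read
  2·M_0 + 8·M_1 + 2·M_2 = 6(Δ_1 - Δ_0) = -24
Clamped end conditions give two more equations: 2h_0·M_0 + h_0·M_1 = 6(Δ_0 - p'(0)) = 27 and h_1·M_1 + 2h_1·M_2 = 6(p'(4) - Δ_1) = -39.
Solving: M_0 = 33/4, M_1 = -3, M_2 = -33/4.
On [2, 4], p'(t) = b_1 + 2c_1·(t - 2) + 3d_1·(t - 2)² with b_1 = Δ_1 - h_1(2M_1 + M_2)/6 = 21/4, c_1 = M_1/2 = -3/2, d_1 = (M_2 - M_1)/(6h_1) = -7/16. So p'(2) = 21/4.

5.2500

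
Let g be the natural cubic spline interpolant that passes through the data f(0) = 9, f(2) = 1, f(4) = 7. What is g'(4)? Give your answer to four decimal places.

Let m_i = g''(x_i). Step sizes h_i = 2, 2; slopes of the chords Δ_i = (y_(i+1) - y_i)/h_i = -4, 3.
  2·m_0 + 8·m_1 + 2·m_2 = 6(Δ_1 - Δ_0) = 42
Natural end conditions: m_0 = m_2 = 0.
Solving the tridiagonal system: m_0 = 0, m_1 = 21/4, m_2 = 0.
On [2, 4], g'(x) = b_1 + 2c_1·(x - 2) + 3d_1·(x - 2)² with b_1 = Δ_1 - h_1(2m_1 + m_2)/6 = -1/2, c_1 = m_1/2 = 21/8, d_1 = (m_2 - m_1)/(6h_1) = -7/16. So g'(4) = 19/4.

4.7500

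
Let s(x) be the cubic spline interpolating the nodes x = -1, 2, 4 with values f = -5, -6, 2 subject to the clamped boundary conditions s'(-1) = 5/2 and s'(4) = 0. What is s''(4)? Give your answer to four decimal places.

-9.1000

Let M_i = s''(x_i). Step sizes h_i = 3, 2; slopes of the chords Δ_i = (y_(i+1) - y_i)/h_i = -1/3, 4.
  3·M_0 + 10·M_1 + 2·M_2 = 6(Δ_1 - Δ_0) = 26
Clamped end conditions give two more equations: 2h_0·M_0 + h_0·M_1 = 6(Δ_0 - s'(-1)) = -17 and h_1·M_1 + 2h_1·M_2 = 6(s'(4) - Δ_1) = -24.
Solving the tridiagonal system: M_0 = -89/15, M_1 = 31/5, M_2 = -91/10.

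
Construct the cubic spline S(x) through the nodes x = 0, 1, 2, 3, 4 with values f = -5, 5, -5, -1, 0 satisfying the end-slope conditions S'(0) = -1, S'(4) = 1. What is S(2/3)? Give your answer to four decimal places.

Write σ_i for S''(x_i). With h_i = 1, 1, 1, 1 and divided differences Δ_i = 10, -10, 4, 1, the continuity of S' gives the tridiagonal system
  1·σ_0 + 4·σ_1 + 1·σ_2 = 6(Δ_1 - Δ_0) = -120
  1·σ_1 + 4·σ_2 + 1·σ_3 = 6(Δ_2 - Δ_1) = 84
  1·σ_2 + 4·σ_3 + 1·σ_4 = 6(Δ_3 - Δ_2) = -18
Clamped end conditions give two more equations: 2h_0·σ_0 + h_0·σ_1 = 6(Δ_0 - S'(0)) = 66 and h_3·σ_3 + 2h_3·σ_4 = 6(S'(4) - Δ_3) = 0.
Hence σ_0 = 1691/28, σ_1 = -767/14, σ_2 = 155/4, σ_3 = -227/14, σ_4 = 227/28.
On [0, 1], S(x) = -5 - 1·x + 1691/56·x² - 1075/56·x³.
With x = 2/3: S(2/3) = 781/378.

2.0661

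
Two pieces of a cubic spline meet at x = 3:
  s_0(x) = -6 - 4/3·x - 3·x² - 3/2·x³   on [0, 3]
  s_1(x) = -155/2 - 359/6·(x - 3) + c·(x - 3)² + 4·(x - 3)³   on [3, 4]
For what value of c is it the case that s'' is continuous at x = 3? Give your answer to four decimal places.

s_0''(x) = -6 - 9·x, so s_0''(3) = -33. On the right, s_1''(3) = 2c, so c = -33/2.

-16.5000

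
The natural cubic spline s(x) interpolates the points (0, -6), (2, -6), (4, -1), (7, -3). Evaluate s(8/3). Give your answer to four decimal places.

-4.4711

Put m_i = s'' at the i-th knot. Here h = (2, 2, 3) and Δ = (0, 5/2, -2/3), so the interior equations h_(i-1)·m_(i-1) + 2(h_(i-1)+h_i)·m_i + h_i·m_(i+1) = 6(Δ_i − Δ_(i-1)) read
  2·m_0 + 8·m_1 + 2·m_2 = 6(Δ_1 - Δ_0) = 15
  2·m_1 + 10·m_2 + 3·m_3 = 6(Δ_2 - Δ_1) = -19
Natural end conditions: m_0 = m_3 = 0.
Hence m_0 = 0, m_1 = 47/19, m_2 = -91/38, m_3 = 0.
On [2, 4], s(x) = -6 + 94/57·(x - 2) + 47/38·(x - 2)² - 185/456·(x - 2)³.
With (x - 2) = 2/3: s(8/3) = -6881/1539.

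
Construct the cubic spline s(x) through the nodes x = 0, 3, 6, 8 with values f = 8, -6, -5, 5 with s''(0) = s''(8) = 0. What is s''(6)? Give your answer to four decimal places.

With σ_i denoting the second derivative at x_i, h_i = 3, 3, 2, and Δ_i = (y_(i+1) − y_i)/h_i = -14/3, 1/3, 5:
  3·σ_0 + 12·σ_1 + 3·σ_2 = 6(Δ_1 - Δ_0) = 30
  3·σ_1 + 10·σ_2 + 2·σ_3 = 6(Δ_2 - Δ_1) = 28
Natural end conditions: σ_0 = σ_3 = 0.
Forward elimination and back-substitution give σ_0 = 0, σ_1 = 72/37, σ_2 = 82/37, σ_3 = 0.

2.2162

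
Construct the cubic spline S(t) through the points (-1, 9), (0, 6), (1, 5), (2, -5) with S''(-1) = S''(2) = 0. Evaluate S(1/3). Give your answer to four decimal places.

Let m_i = S''(x_i). Step sizes h_i = 1, 1, 1; slopes of the chords Δ_i = (y_(i+1) - y_i)/h_i = -3, -1, -10.
  1·m_0 + 4·m_1 + 1·m_2 = 6(Δ_1 - Δ_0) = 12
  1·m_1 + 4·m_2 + 1·m_3 = 6(Δ_2 - Δ_1) = -54
Natural end conditions: m_0 = m_3 = 0.
Forward elimination and back-substitution give m_0 = 0, m_1 = 34/5, m_2 = -76/5, m_3 = 0.
On [0, 1], S(t) = 6 - 11/15·t + 17/5·t² - 11/3·t³.
With t = 1/3: S(1/3) = 2429/405.

5.9975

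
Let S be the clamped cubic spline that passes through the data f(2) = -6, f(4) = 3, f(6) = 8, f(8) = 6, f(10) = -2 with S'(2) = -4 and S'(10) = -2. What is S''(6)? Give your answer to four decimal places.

Put M_i = S'' at the i-th knot. Here h = (2, 2, 2, 2) and Δ = (9/2, 5/2, -1, -4), so the interior equations h_(i-1)·M_(i-1) + 2(h_(i-1)+h_i)·M_i + h_i·M_(i+1) = 6(Δ_i − Δ_(i-1)) read
  2·M_0 + 8·M_1 + 2·M_2 = 6(Δ_1 - Δ_0) = -12
  2·M_1 + 8·M_2 + 2·M_3 = 6(Δ_2 - Δ_1) = -21
  2·M_2 + 8·M_3 + 2·M_4 = 6(Δ_3 - Δ_2) = -18
Clamped end conditions give two more equations: 2h_0·M_0 + h_0·M_1 = 6(Δ_0 - S'(2)) = 51 and h_3·M_3 + 2h_3·M_4 = 6(S'(10) - Δ_3) = 12.
Hence M_0 = 215/14, M_1 = -73/14, M_2 = -1/2, M_3 = -23/7, M_4 = 65/14.

-0.5000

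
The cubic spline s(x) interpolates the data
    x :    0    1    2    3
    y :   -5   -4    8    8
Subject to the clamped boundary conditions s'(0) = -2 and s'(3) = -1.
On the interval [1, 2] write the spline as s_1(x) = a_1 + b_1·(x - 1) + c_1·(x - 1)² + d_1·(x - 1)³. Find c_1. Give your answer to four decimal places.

11.9333

Let M_i = s''(x_i). Step sizes h_i = 1, 1, 1; slopes of the chords Δ_i = (y_(i+1) - y_i)/h_i = 1, 12, 0.
  1·M_0 + 4·M_1 + 1·M_2 = 6(Δ_1 - Δ_0) = 66
  1·M_1 + 4·M_2 + 1·M_3 = 6(Δ_2 - Δ_1) = -72
Clamped end conditions give two more equations: 2h_0·M_0 + h_0·M_1 = 6(Δ_0 - s'(0)) = 18 and h_2·M_2 + 2h_2·M_3 = 6(s'(3) - Δ_2) = -6.
Solving the tridiagonal system: M_0 = -44/15, M_1 = 358/15, M_2 = -398/15, M_3 = 154/15.
On [1, 2], with s_1(x) = a_1 + b_1·(x - 1) + c_1·(x - 1)² + d_1·(x - 1)³: c_1 = M_1/2 = 179/15, d_1 = (M_2 - M_1)/(6h_1) = -42/5, b_1 = Δ_1 - h_1(2M_1 + M_2)/6 = 127/15.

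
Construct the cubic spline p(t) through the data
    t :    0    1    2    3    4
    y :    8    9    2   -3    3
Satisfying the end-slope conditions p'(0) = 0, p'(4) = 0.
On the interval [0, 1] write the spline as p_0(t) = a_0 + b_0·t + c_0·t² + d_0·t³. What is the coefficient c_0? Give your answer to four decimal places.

Let M_i = p''(x_i). Step sizes h_i = 1, 1, 1, 1; slopes of the chords Δ_i = (y_(i+1) - y_i)/h_i = 1, -7, -5, 6.
  1·M_0 + 4·M_1 + 1·M_2 = 6(Δ_1 - Δ_0) = -48
  1·M_1 + 4·M_2 + 1·M_3 = 6(Δ_2 - Δ_1) = 12
  1·M_2 + 4·M_3 + 1·M_4 = 6(Δ_3 - Δ_2) = 66
Clamped end conditions give two more equations: 2h_0·M_0 + h_0·M_1 = 6(Δ_0 - p'(0)) = 6 and h_3·M_3 + 2h_3·M_4 = 6(p'(4) - Δ_3) = -36.
Hence M_0 = 291/28, M_1 = -207/14, M_2 = 3/4, M_3 = 333/14, M_4 = -837/28.
On [0, 1], with p_0(t) = a_0 + b_0·t + c_0·t² + d_0·t³: c_0 = M_0/2 = 291/56, d_0 = (M_1 - M_0)/(6h_0) = -235/56, b_0 = Δ_0 - h_0(2M_0 + M_1)/6 = 0.

5.1964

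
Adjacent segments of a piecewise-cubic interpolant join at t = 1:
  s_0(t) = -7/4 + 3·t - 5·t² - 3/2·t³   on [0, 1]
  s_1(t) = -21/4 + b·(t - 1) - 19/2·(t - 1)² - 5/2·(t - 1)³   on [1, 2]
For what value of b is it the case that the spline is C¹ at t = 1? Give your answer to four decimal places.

-11.5000

s_0'(t) = 3 - 10·t - 9/2·t², so s_0'(1) = -23/2. On the right, s_1'(1) = b, so b = -23/2.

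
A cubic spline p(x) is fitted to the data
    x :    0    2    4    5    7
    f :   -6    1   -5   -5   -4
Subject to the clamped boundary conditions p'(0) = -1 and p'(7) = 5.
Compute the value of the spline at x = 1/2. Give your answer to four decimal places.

-5.2851

Write M_i for p''(x_i). With h_i = 2, 2, 1, 2 and divided differences Δ_i = 7/2, -3, 0, 1/2, the continuity of p' gives the tridiagonal system
  2·M_0 + 8·M_1 + 2·M_2 = 6(Δ_1 - Δ_0) = -39
  2·M_1 + 6·M_2 + 1·M_3 = 6(Δ_2 - Δ_1) = 18
  1·M_2 + 6·M_3 + 2·M_4 = 6(Δ_3 - Δ_2) = 3
Clamped end conditions give two more equations: 2h_0·M_0 + h_0·M_1 = 6(Δ_0 - p'(0)) = 27 and h_3·M_3 + 2h_3·M_4 = 6(p'(7) - Δ_3) = 27.
Forward elimination and back-substitution give M_0 = 699/61, M_1 = -1149/122, M_2 = 819/122, M_3 = -210/61, M_4 = 2067/244.
On [0, 2], p(x) = -6 - 1·x + 699/122·x² - 849/488·x³.
With x = 1/2: p(1/2) = -20633/3904.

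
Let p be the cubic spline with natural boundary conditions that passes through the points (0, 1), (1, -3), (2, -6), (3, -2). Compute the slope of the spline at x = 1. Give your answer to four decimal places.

With m_i denoting the second derivative at x_i, h_i = 1, 1, 1, and Δ_i = (y_(i+1) − y_i)/h_i = -4, -3, 4:
  1·m_0 + 4·m_1 + 1·m_2 = 6(Δ_1 - Δ_0) = 6
  1·m_1 + 4·m_2 + 1·m_3 = 6(Δ_2 - Δ_1) = 42
Natural end conditions: m_0 = m_3 = 0.
Hence m_0 = 0, m_1 = -6/5, m_2 = 54/5, m_3 = 0.
On [1, 2], p'(x) = b_1 + 2c_1·(x - 1) + 3d_1·(x - 1)² with b_1 = Δ_1 - h_1(2m_1 + m_2)/6 = -22/5, c_1 = m_1/2 = -3/5, d_1 = (m_2 - m_1)/(6h_1) = 2. So p'(1) = -22/5.

-4.4000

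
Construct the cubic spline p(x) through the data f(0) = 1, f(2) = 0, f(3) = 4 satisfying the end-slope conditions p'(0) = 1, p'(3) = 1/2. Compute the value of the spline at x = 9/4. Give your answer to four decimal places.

1.0820

Put M_i = p'' at the i-th knot. Here h = (2, 1) and Δ = (-1/2, 4), so the interior equations h_(i-1)·M_(i-1) + 2(h_(i-1)+h_i)·M_i + h_i·M_(i+1) = 6(Δ_i − Δ_(i-1)) read
  2·M_0 + 6·M_1 + 1·M_2 = 6(Δ_1 - Δ_0) = 27
Clamped end conditions give two more equations: 2h_0·M_0 + h_0·M_1 = 6(Δ_0 - p'(0)) = -9 and h_1·M_1 + 2h_1·M_2 = 6(p'(3) - Δ_1) = -21.
Hence M_0 = -83/12, M_1 = 28/3, M_2 = -91/6.
On [2, 3], p(x) = 0 + 41/12·(x - 2) + 14/3·(x - 2)² - 49/12·(x - 2)³.
With (x - 2) = 1/4: p(9/4) = 277/256.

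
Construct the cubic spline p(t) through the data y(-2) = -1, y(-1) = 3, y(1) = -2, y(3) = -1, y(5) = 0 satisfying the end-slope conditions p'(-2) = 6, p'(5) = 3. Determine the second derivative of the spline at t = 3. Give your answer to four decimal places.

-2.4419

Write σ_i for p''(x_i). With h_i = 1, 2, 2, 2 and divided differences Δ_i = 4, -5/2, 1/2, 1/2, the continuity of p' gives the tridiagonal system
  1·σ_0 + 6·σ_1 + 2·σ_2 = 6(Δ_1 - Δ_0) = -39
  2·σ_1 + 8·σ_2 + 2·σ_3 = 6(Δ_2 - Δ_1) = 18
  2·σ_2 + 8·σ_3 + 2·σ_4 = 6(Δ_3 - Δ_2) = 0
Clamped end conditions give two more equations: 2h_0·σ_0 + h_0·σ_1 = 6(Δ_0 - p'(-2)) = -12 and h_3·σ_3 + 2h_3·σ_4 = 6(p'(5) - Δ_3) = 15.
Solving the tridiagonal system: σ_0 = -183/86, σ_1 = -333/43, σ_2 = 825/172, σ_3 = -105/43, σ_4 = 855/172.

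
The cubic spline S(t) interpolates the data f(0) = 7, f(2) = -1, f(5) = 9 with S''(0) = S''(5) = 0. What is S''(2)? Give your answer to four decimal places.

Write m_i for S''(x_i). With h_i = 2, 3 and divided differences Δ_i = -4, 10/3, the continuity of S' gives the tridiagonal system
  2·m_0 + 10·m_1 + 3·m_2 = 6(Δ_1 - Δ_0) = 44
Natural end conditions: m_0 = m_2 = 0.
Hence m_0 = 0, m_1 = 22/5, m_2 = 0.

4.4000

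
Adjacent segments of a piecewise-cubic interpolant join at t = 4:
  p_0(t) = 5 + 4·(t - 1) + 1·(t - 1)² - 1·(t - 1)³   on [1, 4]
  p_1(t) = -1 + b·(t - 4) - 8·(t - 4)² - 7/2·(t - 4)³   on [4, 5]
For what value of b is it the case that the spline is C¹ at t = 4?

-17

p_0'(t) = 4 + 2·(t - 1) - 3·(t - 1)², so p_0'(4) = -17. On the right, p_1'(4) = b, so b = -17.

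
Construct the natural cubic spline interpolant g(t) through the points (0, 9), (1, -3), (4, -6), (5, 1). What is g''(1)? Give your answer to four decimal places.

Let m_i = g''(x_i). Step sizes h_i = 1, 3, 1; slopes of the chords Δ_i = (y_(i+1) - y_i)/h_i = -12, -1, 7.
  1·m_0 + 8·m_1 + 3·m_2 = 6(Δ_1 - Δ_0) = 66
  3·m_1 + 8·m_2 + 1·m_3 = 6(Δ_2 - Δ_1) = 48
Natural end conditions: m_0 = m_3 = 0.
Forward elimination and back-substitution give m_0 = 0, m_1 = 384/55, m_2 = 186/55, m_3 = 0.

6.9818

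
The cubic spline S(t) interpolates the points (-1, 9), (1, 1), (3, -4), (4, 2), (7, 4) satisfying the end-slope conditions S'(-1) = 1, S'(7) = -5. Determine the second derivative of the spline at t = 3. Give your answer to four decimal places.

With M_i denoting the second derivative at x_i, h_i = 2, 2, 1, 3, and Δ_i = (y_(i+1) − y_i)/h_i = -4, -5/2, 6, 2/3:
  2·M_0 + 8·M_1 + 2·M_2 = 6(Δ_1 - Δ_0) = 9
  2·M_1 + 6·M_2 + 1·M_3 = 6(Δ_2 - Δ_1) = 51
  1·M_2 + 8·M_3 + 3·M_4 = 6(Δ_3 - Δ_2) = -32
Clamped end conditions give two more equations: 2h_0·M_0 + h_0·M_1 = 6(Δ_0 - S'(-1)) = -30 and h_3·M_3 + 2h_3·M_4 = 6(S'(7) - Δ_3) = -34.
Solving: M_0 = -1273/160, M_1 = 73/80, M_2 = 1409/160, M_3 = -293/80, M_4 = -1841/480.

8.8063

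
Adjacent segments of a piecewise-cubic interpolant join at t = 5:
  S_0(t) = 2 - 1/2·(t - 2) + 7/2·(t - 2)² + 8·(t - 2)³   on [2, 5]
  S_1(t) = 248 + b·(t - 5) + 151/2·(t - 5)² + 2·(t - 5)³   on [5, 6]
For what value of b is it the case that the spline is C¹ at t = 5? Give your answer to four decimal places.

S_0'(t) = -1/2 + 7·(t - 2) + 24·(t - 2)², so S_0'(5) = 473/2. On the right, S_1'(5) = b, so b = 473/2.

236.5000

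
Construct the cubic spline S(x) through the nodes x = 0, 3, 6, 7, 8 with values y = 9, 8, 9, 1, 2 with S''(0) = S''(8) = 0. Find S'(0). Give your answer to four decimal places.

-1.6518

Write M_i for S''(x_i). With h_i = 3, 3, 1, 1 and divided differences Δ_i = -1/3, 1/3, -8, 1, the continuity of S' gives the tridiagonal system
  3·M_0 + 12·M_1 + 3·M_2 = 6(Δ_1 - Δ_0) = 4
  3·M_1 + 8·M_2 + 1·M_3 = 6(Δ_2 - Δ_1) = -50
  1·M_2 + 4·M_3 + 1·M_4 = 6(Δ_3 - Δ_2) = 54
Natural end conditions: M_0 = M_4 = 0.
Hence M_0 = 0, M_1 = 443/168, M_2 = -129/14, M_3 = 885/56, M_4 = 0.
On [0, 3], S'(x) = b_0 + 2c_0·x + 3d_0·x² with b_0 = Δ_0 - h_0(2M_0 + M_1)/6 = -185/112, c_0 = M_0/2 = 0, d_0 = (M_1 - M_0)/(6h_0) = 443/3024. So S'(0) = -185/112.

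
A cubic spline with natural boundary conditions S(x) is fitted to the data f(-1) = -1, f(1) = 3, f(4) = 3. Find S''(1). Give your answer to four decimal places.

-1.2000

Write M_i for S''(x_i). With h_i = 2, 3 and divided differences Δ_i = 2, 0, the continuity of S' gives the tridiagonal system
  2·M_0 + 10·M_1 + 3·M_2 = 6(Δ_1 - Δ_0) = -12
Natural end conditions: M_0 = M_2 = 0.
Solving: M_0 = 0, M_1 = -6/5, M_2 = 0.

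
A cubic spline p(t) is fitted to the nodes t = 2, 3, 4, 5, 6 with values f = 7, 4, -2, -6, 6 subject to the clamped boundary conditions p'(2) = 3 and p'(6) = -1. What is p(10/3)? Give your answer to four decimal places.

Put M_i = p'' at the i-th knot. Here h = (1, 1, 1, 1) and Δ = (-3, -6, -4, 12), so the interior equations h_(i-1)·M_(i-1) + 2(h_(i-1)+h_i)·M_i + h_i·M_(i+1) = 6(Δ_i − Δ_(i-1)) read
  1·M_0 + 4·M_1 + 1·M_2 = 6(Δ_1 - Δ_0) = -18
  1·M_1 + 4·M_2 + 1·M_3 = 6(Δ_2 - Δ_1) = 12
  1·M_2 + 4·M_3 + 1·M_4 = 6(Δ_3 - Δ_2) = 96
Clamped end conditions give two more equations: 2h_0·M_0 + h_0·M_1 = 6(Δ_0 - p'(2)) = -36 and h_3·M_3 + 2h_3·M_4 = 6(p'(6) - Δ_3) = -78.
Forward elimination and back-substitution give M_0 = -535/28, M_1 = 31/14, M_2 = -31/4, M_3 = 571/14, M_4 = -1663/28.
On [3, 4], p(t) = 4 - 305/56·(t - 3) + 31/28·(t - 3)² - 93/56·(t - 3)³.
With (t - 3) = 1/3: p(10/3) = 283/126.

2.2460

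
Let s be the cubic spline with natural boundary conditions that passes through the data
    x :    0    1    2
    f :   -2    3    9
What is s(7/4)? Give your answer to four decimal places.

With m_i denoting the second derivative at x_i, h_i = 1, 1, and Δ_i = (y_(i+1) − y_i)/h_i = 5, 6:
  1·m_0 + 4·m_1 + 1·m_2 = 6(Δ_1 - Δ_0) = 6
Natural end conditions: m_0 = m_2 = 0.
Hence m_0 = 0, m_1 = 3/2, m_2 = 0.
On [1, 2], s(x) = 3 + 11/2·(x - 1) + 3/4·(x - 1)² - 1/4·(x - 1)³.
With (x - 1) = 3/4: s(7/4) = 1905/256.

7.4414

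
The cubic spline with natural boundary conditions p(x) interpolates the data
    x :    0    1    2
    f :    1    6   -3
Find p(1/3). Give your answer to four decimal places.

3.7037

Let M_i = p''(x_i). Step sizes h_i = 1, 1; slopes of the chords Δ_i = (y_(i+1) - y_i)/h_i = 5, -9.
  1·M_0 + 4·M_1 + 1·M_2 = 6(Δ_1 - Δ_0) = -84
Natural end conditions: M_0 = M_2 = 0.
Forward elimination and back-substitution give M_0 = 0, M_1 = -21, M_2 = 0.
On [0, 1], p(x) = 1 + 17/2·x + 0·x² - 7/2·x³.
With x = 1/3: p(1/3) = 100/27.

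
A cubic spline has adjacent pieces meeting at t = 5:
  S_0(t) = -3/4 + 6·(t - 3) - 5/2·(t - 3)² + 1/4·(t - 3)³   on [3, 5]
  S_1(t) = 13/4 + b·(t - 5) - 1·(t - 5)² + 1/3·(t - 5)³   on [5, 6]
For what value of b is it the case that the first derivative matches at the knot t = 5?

-1

S_0'(t) = 6 - 5·(t - 3) + 3/4·(t - 3)², so S_0'(5) = -1. On the right, S_1'(5) = b, so b = -1.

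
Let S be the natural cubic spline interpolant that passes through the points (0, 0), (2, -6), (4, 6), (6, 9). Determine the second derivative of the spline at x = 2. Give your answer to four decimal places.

Write M_i for S''(x_i). With h_i = 2, 2, 2 and divided differences Δ_i = -3, 6, 3/2, the continuity of S' gives the tridiagonal system
  2·M_0 + 8·M_1 + 2·M_2 = 6(Δ_1 - Δ_0) = 54
  2·M_1 + 8·M_2 + 2·M_3 = 6(Δ_2 - Δ_1) = -27
Natural end conditions: M_0 = M_3 = 0.
Hence M_0 = 0, M_1 = 81/10, M_2 = -27/5, M_3 = 0.

8.1000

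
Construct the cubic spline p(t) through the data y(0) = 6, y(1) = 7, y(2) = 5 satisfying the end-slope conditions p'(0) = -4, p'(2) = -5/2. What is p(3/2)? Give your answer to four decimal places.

With σ_i denoting the second derivative at x_i, h_i = 1, 1, and Δ_i = (y_(i+1) − y_i)/h_i = 1, -2:
  1·σ_0 + 4·σ_1 + 1·σ_2 = 6(Δ_1 - Δ_0) = -18
Clamped end conditions give two more equations: 2h_0·σ_0 + h_0·σ_1 = 6(Δ_0 - p'(0)) = 30 and h_1·σ_1 + 2h_1·σ_2 = 6(p'(2) - Δ_1) = -3.
Forward elimination and back-substitution give σ_0 = 81/4, σ_1 = -21/2, σ_2 = 15/4.
On [1, 2], p(t) = 7 + 7/8·(t - 1) - 21/4·(t - 1)² + 19/8·(t - 1)³.
With (t - 1) = 1/2: p(3/2) = 411/64.

6.4219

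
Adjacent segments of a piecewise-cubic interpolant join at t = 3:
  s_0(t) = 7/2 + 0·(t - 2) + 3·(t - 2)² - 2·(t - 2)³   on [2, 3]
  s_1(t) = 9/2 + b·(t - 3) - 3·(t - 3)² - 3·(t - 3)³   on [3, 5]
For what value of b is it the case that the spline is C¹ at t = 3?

0

s_0'(t) = 0 + 6·(t - 2) - 6·(t - 2)², so s_0'(3) = 0. On the right, s_1'(3) = b, so b = 0.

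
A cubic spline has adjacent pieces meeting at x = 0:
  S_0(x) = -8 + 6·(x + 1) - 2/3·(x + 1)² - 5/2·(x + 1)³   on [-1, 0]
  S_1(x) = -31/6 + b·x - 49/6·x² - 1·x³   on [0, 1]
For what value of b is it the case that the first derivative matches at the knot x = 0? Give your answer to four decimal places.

-2.8333

S_0'(x) = 6 - 4/3·(x + 1) - 15/2·(x + 1)², so S_0'(0) = -17/6. On the right, S_1'(0) = b, so b = -17/6.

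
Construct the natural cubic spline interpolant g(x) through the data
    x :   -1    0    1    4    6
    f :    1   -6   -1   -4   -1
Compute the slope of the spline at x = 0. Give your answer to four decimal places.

Write σ_i for g''(x_i). With h_i = 1, 1, 3, 2 and divided differences Δ_i = -7, 5, -1, 3/2, the continuity of g' gives the tridiagonal system
  1·σ_0 + 4·σ_1 + 1·σ_2 = 6(Δ_1 - Δ_0) = 72
  1·σ_1 + 8·σ_2 + 3·σ_3 = 6(Δ_2 - Δ_1) = -36
  3·σ_2 + 10·σ_3 + 2·σ_4 = 6(Δ_3 - Δ_2) = 15
Natural end conditions: σ_0 = σ_4 = 0.
Solving the tridiagonal system: σ_0 = 0, σ_1 = 5517/274, σ_2 = -1170/137, σ_3 = 1113/274, σ_4 = 0.
On [0, 1], g'(x) = b_1 + 2c_1·x + 3d_1·x² with b_1 = Δ_1 - h_1(2σ_1 + σ_2)/6 = -79/274, c_1 = σ_1/2 = 5517/548, d_1 = (σ_2 - σ_1)/(6h_1) = -2619/548. So g'(0) = -79/274.

-0.2883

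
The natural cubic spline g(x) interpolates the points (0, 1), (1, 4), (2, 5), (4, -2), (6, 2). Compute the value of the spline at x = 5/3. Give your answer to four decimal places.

5.1182

Put m_i = g'' at the i-th knot. Here h = (1, 1, 2, 2) and Δ = (3, 1, -7/2, 2), so the interior equations h_(i-1)·m_(i-1) + 2(h_(i-1)+h_i)·m_i + h_i·m_(i+1) = 6(Δ_i − Δ_(i-1)) read
  1·m_0 + 4·m_1 + 1·m_2 = 6(Δ_1 - Δ_0) = -12
  1·m_1 + 6·m_2 + 2·m_3 = 6(Δ_2 - Δ_1) = -27
  2·m_2 + 8·m_3 + 2·m_4 = 6(Δ_3 - Δ_2) = 33
Natural end conditions: m_0 = m_4 = 0.
Forward elimination and back-substitution give m_0 = 0, m_1 = -41/28, m_2 = -43/7, m_3 = 317/56, m_4 = 0.
On [1, 2], g(x) = 4 + 211/84·(x - 1) - 41/56·(x - 1)² - 131/168·(x - 1)³.
With (x - 1) = 2/3: g(5/3) = 2902/567.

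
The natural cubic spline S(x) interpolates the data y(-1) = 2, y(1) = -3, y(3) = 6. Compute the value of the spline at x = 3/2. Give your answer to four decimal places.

With m_i denoting the second derivative at x_i, h_i = 2, 2, and Δ_i = (y_(i+1) − y_i)/h_i = -5/2, 9/2:
  2·m_0 + 8·m_1 + 2·m_2 = 6(Δ_1 - Δ_0) = 42
Natural end conditions: m_0 = m_2 = 0.
Hence m_0 = 0, m_1 = 21/4, m_2 = 0.
On [1, 3], S(x) = -3 + 1·(x - 1) + 21/8·(x - 1)² - 7/16·(x - 1)³.
With (x - 1) = 1/2: S(3/2) = -243/128.

-1.8984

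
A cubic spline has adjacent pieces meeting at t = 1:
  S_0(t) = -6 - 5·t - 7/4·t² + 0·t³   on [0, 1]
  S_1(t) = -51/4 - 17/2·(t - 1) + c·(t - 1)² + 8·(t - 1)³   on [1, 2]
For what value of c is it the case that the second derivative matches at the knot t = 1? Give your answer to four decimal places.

-1.7500

S_0''(t) = -7/2 + 0·t, so S_0''(1) = -7/2. On the right, S_1''(1) = 2c, so c = -7/4.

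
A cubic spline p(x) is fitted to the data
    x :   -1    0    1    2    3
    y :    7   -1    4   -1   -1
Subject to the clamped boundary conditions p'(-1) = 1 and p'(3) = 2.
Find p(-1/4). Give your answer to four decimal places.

0.7162

Let m_i = p''(x_i). Step sizes h_i = 1, 1, 1, 1; slopes of the chords Δ_i = (y_(i+1) - y_i)/h_i = -8, 5, -5, 0.
  1·m_0 + 4·m_1 + 1·m_2 = 6(Δ_1 - Δ_0) = 78
  1·m_1 + 4·m_2 + 1·m_3 = 6(Δ_2 - Δ_1) = -60
  1·m_2 + 4·m_3 + 1·m_4 = 6(Δ_3 - Δ_2) = 30
Clamped end conditions give two more equations: 2h_0·m_0 + h_0·m_1 = 6(Δ_0 - p'(-1)) = -54 and h_3·m_3 + 2h_3·m_4 = 6(p'(3) - Δ_3) = 12.
Forward elimination and back-substitution give m_0 = -1289/28, m_1 = 533/14, m_2 = -113/4, m_3 = 209/14, m_4 = -41/28.
On [-1, 0], p(x) = 7 + 1·(x + 1) - 1289/56·(x + 1)² + 785/56·(x + 1)³.
With (x + 1) = 3/4: p(-1/4) = 2567/3584.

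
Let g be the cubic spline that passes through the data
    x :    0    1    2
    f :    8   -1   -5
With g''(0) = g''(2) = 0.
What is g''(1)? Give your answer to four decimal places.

Put M_i = g'' at the i-th knot. Here h = (1, 1) and Δ = (-9, -4), so the interior equations h_(i-1)·M_(i-1) + 2(h_(i-1)+h_i)·M_i + h_i·M_(i+1) = 6(Δ_i − Δ_(i-1)) read
  1·M_0 + 4·M_1 + 1·M_2 = 6(Δ_1 - Δ_0) = 30
Natural end conditions: M_0 = M_2 = 0.
Hence M_0 = 0, M_1 = 15/2, M_2 = 0.

7.5000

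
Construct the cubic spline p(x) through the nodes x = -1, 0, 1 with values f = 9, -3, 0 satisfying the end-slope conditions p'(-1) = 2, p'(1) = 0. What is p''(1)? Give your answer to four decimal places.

Put M_i = p'' at the i-th knot. Here h = (1, 1) and Δ = (-12, 3), so the interior equations h_(i-1)·M_(i-1) + 2(h_(i-1)+h_i)·M_i + h_i·M_(i+1) = 6(Δ_i − Δ_(i-1)) read
  1·M_0 + 4·M_1 + 1·M_2 = 6(Δ_1 - Δ_0) = 90
Clamped end conditions give two more equations: 2h_0·M_0 + h_0·M_1 = 6(Δ_0 - p'(-1)) = -84 and h_1·M_1 + 2h_1·M_2 = 6(p'(1) - Δ_1) = -18.
Solving the tridiagonal system: M_0 = -131/2, M_1 = 47, M_2 = -65/2.

-32.5000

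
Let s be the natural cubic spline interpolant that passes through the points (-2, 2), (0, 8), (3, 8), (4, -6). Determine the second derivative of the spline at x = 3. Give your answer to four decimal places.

With m_i denoting the second derivative at x_i, h_i = 2, 3, 1, and Δ_i = (y_(i+1) − y_i)/h_i = 3, 0, -14:
  2·m_0 + 10·m_1 + 3·m_2 = 6(Δ_1 - Δ_0) = -18
  3·m_1 + 8·m_2 + 1·m_3 = 6(Δ_2 - Δ_1) = -84
Natural end conditions: m_0 = m_3 = 0.
Forward elimination and back-substitution give m_0 = 0, m_1 = 108/71, m_2 = -786/71, m_3 = 0.

-11.0704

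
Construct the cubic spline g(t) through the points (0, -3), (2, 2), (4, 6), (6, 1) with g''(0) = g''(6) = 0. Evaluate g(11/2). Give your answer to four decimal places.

Put M_i = g'' at the i-th knot. Here h = (2, 2, 2) and Δ = (5/2, 2, -5/2), so the interior equations h_(i-1)·M_(i-1) + 2(h_(i-1)+h_i)·M_i + h_i·M_(i+1) = 6(Δ_i − Δ_(i-1)) read
  2·M_0 + 8·M_1 + 2·M_2 = 6(Δ_1 - Δ_0) = -3
  2·M_1 + 8·M_2 + 2·M_3 = 6(Δ_2 - Δ_1) = -27
Natural end conditions: M_0 = M_3 = 0.
Forward elimination and back-substitution give M_0 = 0, M_1 = 1/2, M_2 = -7/2, M_3 = 0.
On [4, 6], g(t) = 6 - 1/6·(t - 4) - 7/4·(t - 4)² + 7/24·(t - 4)³.
With (t - 4) = 3/2: g(11/2) = 179/64.

2.7969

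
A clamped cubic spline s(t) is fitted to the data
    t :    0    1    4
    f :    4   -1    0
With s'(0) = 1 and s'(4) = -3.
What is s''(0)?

With m_i denoting the second derivative at x_i, h_i = 1, 3, and Δ_i = (y_(i+1) − y_i)/h_i = -5, 1/3:
  1·m_0 + 8·m_1 + 3·m_2 = 6(Δ_1 - Δ_0) = 32
Clamped end conditions give two more equations: 2h_0·m_0 + h_0·m_1 = 6(Δ_0 - s'(0)) = -36 and h_1·m_1 + 2h_1·m_2 = 6(s'(4) - Δ_1) = -20.
Hence m_0 = -23, m_1 = 10, m_2 = -25/3.

-23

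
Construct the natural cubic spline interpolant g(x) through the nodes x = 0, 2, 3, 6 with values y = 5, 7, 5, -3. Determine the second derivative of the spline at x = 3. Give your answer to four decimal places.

-0.1277

Let M_i = g''(x_i). Step sizes h_i = 2, 1, 3; slopes of the chords Δ_i = (y_(i+1) - y_i)/h_i = 1, -2, -8/3.
  2·M_0 + 6·M_1 + 1·M_2 = 6(Δ_1 - Δ_0) = -18
  1·M_1 + 8·M_2 + 3·M_3 = 6(Δ_2 - Δ_1) = -4
Natural end conditions: M_0 = M_3 = 0.
Forward elimination and back-substitution give M_0 = 0, M_1 = -140/47, M_2 = -6/47, M_3 = 0.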